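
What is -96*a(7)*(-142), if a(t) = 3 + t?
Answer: 136320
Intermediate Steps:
-96*a(7)*(-142) = -96*(3 + 7)*(-142) = -96*10*(-142) = -960*(-142) = 136320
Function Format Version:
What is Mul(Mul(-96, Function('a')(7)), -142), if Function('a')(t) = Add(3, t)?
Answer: 136320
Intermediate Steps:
Mul(Mul(-96, Function('a')(7)), -142) = Mul(Mul(-96, Add(3, 7)), -142) = Mul(Mul(-96, 10), -142) = Mul(-960, -142) = 136320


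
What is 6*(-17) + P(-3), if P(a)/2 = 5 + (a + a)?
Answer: -104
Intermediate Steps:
P(a) = 10 + 4*a (P(a) = 2*(5 + (a + a)) = 2*(5 + 2*a) = 10 + 4*a)
6*(-17) + P(-3) = 6*(-17) + (10 + 4*(-3)) = -102 + (10 - 12) = -102 - 2 = -104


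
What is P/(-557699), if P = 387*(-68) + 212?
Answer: 26104/557699 ≈ 0.046807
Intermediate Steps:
P = -26104 (P = -26316 + 212 = -26104)
P/(-557699) = -26104/(-557699) = -26104*(-1/557699) = 26104/557699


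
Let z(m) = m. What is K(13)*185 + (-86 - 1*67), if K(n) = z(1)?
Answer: 32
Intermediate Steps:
K(n) = 1
K(13)*185 + (-86 - 1*67) = 1*185 + (-86 - 1*67) = 185 + (-86 - 67) = 185 - 153 = 32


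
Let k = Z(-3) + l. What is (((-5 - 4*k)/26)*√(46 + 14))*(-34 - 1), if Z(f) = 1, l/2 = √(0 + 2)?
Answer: 280*√30/13 + 315*√15/13 ≈ 211.82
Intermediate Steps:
l = 2*√2 (l = 2*√(0 + 2) = 2*√2 ≈ 2.8284)
k = 1 + 2*√2 ≈ 3.8284
(((-5 - 4*k)/26)*√(46 + 14))*(-34 - 1) = (((-5 - 4*(1 + 2*√2))/26)*√(46 + 14))*(-34 - 1) = (((-5 + (-4 - 8*√2))*(1/26))*√60)*(-35) = (((-9 - 8*√2)*(1/26))*(2*√15))*(-35) = ((-9/26 - 4*√2/13)*(2*√15))*(-35) = (2*√15*(-9/26 - 4*√2/13))*(-35) = -70*√15*(-9/26 - 4*√2/13)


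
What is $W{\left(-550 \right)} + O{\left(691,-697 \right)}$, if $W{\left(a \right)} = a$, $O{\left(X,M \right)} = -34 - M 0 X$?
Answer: $-584$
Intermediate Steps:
$O{\left(X,M \right)} = -34$ ($O{\left(X,M \right)} = -34 - 0 X = -34 - 0 = -34 + 0 = -34$)
$W{\left(-550 \right)} + O{\left(691,-697 \right)} = -550 - 34 = -584$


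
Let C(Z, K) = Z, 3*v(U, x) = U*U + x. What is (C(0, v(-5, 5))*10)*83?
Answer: 0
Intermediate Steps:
v(U, x) = x/3 + U²/3 (v(U, x) = (U*U + x)/3 = (U² + x)/3 = (x + U²)/3 = x/3 + U²/3)
(C(0, v(-5, 5))*10)*83 = (0*10)*83 = 0*83 = 0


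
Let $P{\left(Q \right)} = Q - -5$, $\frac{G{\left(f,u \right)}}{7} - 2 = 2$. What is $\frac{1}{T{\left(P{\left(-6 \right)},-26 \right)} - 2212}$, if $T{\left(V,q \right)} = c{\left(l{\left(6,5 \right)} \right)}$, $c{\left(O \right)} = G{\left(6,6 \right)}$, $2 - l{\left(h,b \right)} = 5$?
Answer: $- \frac{1}{2184} \approx -0.00045788$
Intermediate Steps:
$G{\left(f,u \right)} = 28$ ($G{\left(f,u \right)} = 14 + 7 \cdot 2 = 14 + 14 = 28$)
$l{\left(h,b \right)} = -3$ ($l{\left(h,b \right)} = 2 - 5 = -3$)
$P{\left(Q \right)} = 5 + Q$ ($P{\left(Q \right)} = Q + 5 = 5 + Q$)
$c{\left(O \right)} = 28$
$T{\left(V,q \right)} = 28$
$\frac{1}{T{\left(P{\left(-6 \right)},-26 \right)} - 2212} = \frac{1}{28 - 2212} = \frac{1}{-2184} = - \frac{1}{2184}$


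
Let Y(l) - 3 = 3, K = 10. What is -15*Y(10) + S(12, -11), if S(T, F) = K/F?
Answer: -1000/11 ≈ -90.909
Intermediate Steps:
Y(l) = 6 (Y(l) = 3 + 3 = 6)
S(T, F) = 10/F
-15*Y(10) + S(12, -11) = -15*6 + 10/(-11) = -90 + 10*(-1/11) = -90 - 10/11 = -1000/11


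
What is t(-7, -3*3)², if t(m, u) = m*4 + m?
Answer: 1225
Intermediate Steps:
t(m, u) = 5*m (t(m, u) = 4*m + m = 5*m)
t(-7, -3*3)² = (5*(-7))² = (-35)² = 1225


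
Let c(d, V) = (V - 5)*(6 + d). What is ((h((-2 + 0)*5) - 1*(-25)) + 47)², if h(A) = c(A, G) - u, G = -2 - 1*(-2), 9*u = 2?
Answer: 682276/81 ≈ 8423.2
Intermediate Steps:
u = 2/9 (u = (⅑)*2 = 2/9 ≈ 0.22222)
G = 0 (G = -2 + 2 = 0)
c(d, V) = (-5 + V)*(6 + d)
h(A) = -272/9 - 5*A (h(A) = (-30 - 5*A + 6*0 + 0*A) - 1*2/9 = (-30 - 5*A + 0 + 0) - 2/9 = (-30 - 5*A) - 2/9 = -272/9 - 5*A)
((h((-2 + 0)*5) - 1*(-25)) + 47)² = (((-272/9 - 5*(-2 + 0)*5) - 1*(-25)) + 47)² = (((-272/9 - (-10)*5) + 25) + 47)² = (((-272/9 - 5*(-10)) + 25) + 47)² = (((-272/9 + 50) + 25) + 47)² = ((178/9 + 25) + 47)² = (403/9 + 47)² = (826/9)² = 682276/81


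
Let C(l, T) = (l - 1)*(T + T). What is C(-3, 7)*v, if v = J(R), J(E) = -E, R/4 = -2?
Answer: -448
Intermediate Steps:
R = -8 (R = 4*(-2) = -8)
C(l, T) = 2*T*(-1 + l) (C(l, T) = (-1 + l)*(2*T) = 2*T*(-1 + l))
v = 8 (v = -1*(-8) = 8)
C(-3, 7)*v = (2*7*(-1 - 3))*8 = (2*7*(-4))*8 = -56*8 = -448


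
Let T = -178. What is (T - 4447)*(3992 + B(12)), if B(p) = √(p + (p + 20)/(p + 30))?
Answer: -18463000 - 9250*√1407/21 ≈ -1.8480e+7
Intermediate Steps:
B(p) = √(p + (20 + p)/(30 + p))
(T - 4447)*(3992 + B(12)) = (-178 - 4447)*(3992 + √((20 + 12 + 12*(30 + 12))/(30 + 12))) = -4625*(3992 + √((20 + 12 + 12*42)/42)) = -4625*(3992 + √((20 + 12 + 504)/42)) = -4625*(3992 + √((1/42)*536)) = -4625*(3992 + √(268/21)) = -4625*(3992 + 2*√1407/21) = -18463000 - 9250*√1407/21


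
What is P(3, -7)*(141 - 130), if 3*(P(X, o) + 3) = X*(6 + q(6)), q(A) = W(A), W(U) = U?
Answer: 99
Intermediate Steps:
q(A) = A
P(X, o) = -3 + 4*X (P(X, o) = -3 + (X*(6 + 6))/3 = -3 + (X*12)/3 = -3 + (12*X)/3 = -3 + 4*X)
P(3, -7)*(141 - 130) = (-3 + 4*3)*(141 - 130) = (-3 + 12)*11 = 9*11 = 99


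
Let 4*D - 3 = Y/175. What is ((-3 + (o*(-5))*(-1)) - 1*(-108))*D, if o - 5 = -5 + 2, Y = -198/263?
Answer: 3171171/36820 ≈ 86.126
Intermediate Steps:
Y = -198/263 (Y = -198*1/263 = -198/263 ≈ -0.75285)
o = 2 (o = 5 + (-5 + 2) = 5 - 3 = 2)
D = 137877/184100 (D = ¾ + (-198/263/175)/4 = ¾ + (-198/263*1/175)/4 = ¾ + (¼)*(-198/46025) = ¾ - 99/92050 = 137877/184100 ≈ 0.74892)
((-3 + (o*(-5))*(-1)) - 1*(-108))*D = ((-3 + (2*(-5))*(-1)) - 1*(-108))*(137877/184100) = ((-3 - 10*(-1)) + 108)*(137877/184100) = ((-3 + 10) + 108)*(137877/184100) = (7 + 108)*(137877/184100) = 115*(137877/184100) = 3171171/36820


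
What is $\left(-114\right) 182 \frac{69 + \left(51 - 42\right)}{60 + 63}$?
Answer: $- \frac{539448}{41} \approx -13157.0$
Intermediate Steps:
$\left(-114\right) 182 \frac{69 + \left(51 - 42\right)}{60 + 63} = - 20748 \frac{69 + \left(51 - 42\right)}{123} = - 20748 \left(69 + 9\right) \frac{1}{123} = - 20748 \cdot 78 \cdot \frac{1}{123} = \left(-20748\right) \frac{26}{41} = - \frac{539448}{41}$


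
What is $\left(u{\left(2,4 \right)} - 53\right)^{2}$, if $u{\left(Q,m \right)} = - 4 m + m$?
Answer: $4225$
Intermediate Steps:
$u{\left(Q,m \right)} = - 3 m$
$\left(u{\left(2,4 \right)} - 53\right)^{2} = \left(\left(-3\right) 4 - 53\right)^{2} = \left(-12 - 53\right)^{2} = \left(-65\right)^{2} = 4225$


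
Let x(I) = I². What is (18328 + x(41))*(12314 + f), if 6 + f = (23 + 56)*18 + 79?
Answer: 276304281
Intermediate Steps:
f = 1495 (f = -6 + ((23 + 56)*18 + 79) = -6 + (79*18 + 79) = -6 + (1422 + 79) = -6 + 1501 = 1495)
(18328 + x(41))*(12314 + f) = (18328 + 41²)*(12314 + 1495) = (18328 + 1681)*13809 = 20009*13809 = 276304281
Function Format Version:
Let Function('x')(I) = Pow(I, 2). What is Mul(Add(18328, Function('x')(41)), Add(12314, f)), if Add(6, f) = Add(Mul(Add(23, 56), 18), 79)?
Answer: 276304281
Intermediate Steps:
f = 1495 (f = Add(-6, Add(Mul(Add(23, 56), 18), 79)) = Add(-6, Add(Mul(79, 18), 79)) = Add(-6, Add(1422, 79)) = Add(-6, 1501) = 1495)
Mul(Add(18328, Function('x')(41)), Add(12314, f)) = Mul(Add(18328, Pow(41, 2)), Add(12314, 1495)) = Mul(Add(18328, 1681), 13809) = Mul(20009, 13809) = 276304281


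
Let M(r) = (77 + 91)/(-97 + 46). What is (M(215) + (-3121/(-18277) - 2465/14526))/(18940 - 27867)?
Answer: 188135785/510009559542 ≈ 0.00036889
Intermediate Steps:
M(r) = -56/17 (M(r) = 168/(-51) = 168*(-1/51) = -56/17)
(M(215) + (-3121/(-18277) - 2465/14526))/(18940 - 27867) = (-56/17 + (-3121/(-18277) - 2465/14526))/(18940 - 27867) = (-56/17 + (-3121*(-1/18277) - 2465*1/14526))/(-8927) = (-56/17 + (3121/18277 - 2465/14526))*(-1/8927) = (-56/17 + 282841/265491702)*(-1/8927) = -14862727015/4513358934*(-1/8927) = 188135785/510009559542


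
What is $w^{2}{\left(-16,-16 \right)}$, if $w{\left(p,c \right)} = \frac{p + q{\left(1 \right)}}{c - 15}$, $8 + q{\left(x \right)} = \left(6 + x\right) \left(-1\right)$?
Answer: $1$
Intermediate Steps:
$q{\left(x \right)} = -14 - x$ ($q{\left(x \right)} = -8 + \left(6 + x\right) \left(-1\right) = -8 - \left(6 + x\right) = -14 - x$)
$w{\left(p,c \right)} = \frac{-15 + p}{-15 + c}$ ($w{\left(p,c \right)} = \frac{p - 15}{c - 15} = \frac{p - 15}{-15 + c} = \frac{-15 + p}{-15 + c}$)
$w^{2}{\left(-16,-16 \right)} = \left(\frac{-15 - 16}{-15 - 16}\right)^{2} = \left(\frac{1}{-31} \left(-31\right)\right)^{2} = \left(\left(- \frac{1}{31}\right) \left(-31\right)\right)^{2} = 1^{2} = 1$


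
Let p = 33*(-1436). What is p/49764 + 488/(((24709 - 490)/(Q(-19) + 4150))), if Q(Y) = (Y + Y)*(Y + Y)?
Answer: 6038267/54027 ≈ 111.76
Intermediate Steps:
Q(Y) = 4*Y² (Q(Y) = (2*Y)*(2*Y) = 4*Y²)
p = -47388
p/49764 + 488/(((24709 - 490)/(Q(-19) + 4150))) = -47388/49764 + 488/(((24709 - 490)/(4*(-19)² + 4150))) = -47388*1/49764 + 488/((24219/(4*361 + 4150))) = -359/377 + 488/((24219/(1444 + 4150))) = -359/377 + 488/((24219/5594)) = -359/377 + 488/((24219*(1/5594))) = -359/377 + 488/(24219/5594) = -359/377 + 488*(5594/24219) = -359/377 + 2729872/24219 = 6038267/54027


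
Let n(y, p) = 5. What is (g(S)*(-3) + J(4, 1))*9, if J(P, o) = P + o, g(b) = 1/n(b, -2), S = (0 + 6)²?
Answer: 198/5 ≈ 39.600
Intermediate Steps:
S = 36 (S = 6² = 36)
g(b) = ⅕ (g(b) = 1/5 = ⅕)
(g(S)*(-3) + J(4, 1))*9 = ((⅕)*(-3) + (4 + 1))*9 = (-⅗ + 5)*9 = (22/5)*9 = 198/5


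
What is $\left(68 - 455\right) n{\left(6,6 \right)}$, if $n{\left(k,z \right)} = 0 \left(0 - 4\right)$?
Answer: $0$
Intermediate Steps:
$n{\left(k,z \right)} = 0$ ($n{\left(k,z \right)} = 0 \left(-4\right) = 0$)
$\left(68 - 455\right) n{\left(6,6 \right)} = \left(68 - 455\right) 0 = \left(-387\right) 0 = 0$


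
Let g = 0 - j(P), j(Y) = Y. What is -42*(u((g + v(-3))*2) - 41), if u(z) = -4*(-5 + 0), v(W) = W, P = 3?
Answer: 882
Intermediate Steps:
g = -3 (g = 0 - 1*3 = 0 - 3 = -3)
u(z) = 20 (u(z) = -4*(-5) = 20)
-42*(u((g + v(-3))*2) - 41) = -42*(20 - 41) = -42*(-21) = 882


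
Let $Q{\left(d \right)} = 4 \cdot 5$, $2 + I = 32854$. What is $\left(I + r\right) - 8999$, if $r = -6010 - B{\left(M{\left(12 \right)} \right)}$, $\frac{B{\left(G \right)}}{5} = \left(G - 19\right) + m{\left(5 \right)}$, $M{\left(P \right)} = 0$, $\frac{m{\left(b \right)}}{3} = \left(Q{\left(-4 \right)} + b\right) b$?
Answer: $16063$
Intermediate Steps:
$I = 32852$ ($I = -2 + 32854 = 32852$)
$Q{\left(d \right)} = 20$
$m{\left(b \right)} = 3 b \left(20 + b\right)$ ($m{\left(b \right)} = 3 \left(20 + b\right) b = 3 b \left(20 + b\right)$)
$B{\left(G \right)} = 1780 + 5 G$ ($B{\left(G \right)} = 5 \left(\left(G - 19\right) + 3 \cdot 5 \left(20 + 5\right)\right) = 5 \left(\left(-19 + G\right) + 3 \cdot 5 \cdot 25\right) = 5 \left(\left(-19 + G\right) + 375\right) = 5 \left(356 + G\right) = 1780 + 5 G$)
$r = -7790$ ($r = -6010 - \left(1780 + 5 \cdot 0\right) = -6010 - \left(1780 + 0\right) = -6010 - 1780 = -7790$)
$\left(I + r\right) - 8999 = \left(32852 - 7790\right) - 8999 = 25062 - 8999 = 16063$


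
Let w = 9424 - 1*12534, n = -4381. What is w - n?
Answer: 1271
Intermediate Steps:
w = -3110 (w = 9424 - 12534 = -3110)
w - n = -3110 - 1*(-4381) = -3110 + 4381 = 1271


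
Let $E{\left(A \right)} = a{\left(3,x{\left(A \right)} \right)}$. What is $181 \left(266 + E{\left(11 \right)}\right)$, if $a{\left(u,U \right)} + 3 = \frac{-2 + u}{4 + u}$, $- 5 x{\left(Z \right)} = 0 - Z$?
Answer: $\frac{333402}{7} \approx 47629.0$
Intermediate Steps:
$x{\left(Z \right)} = \frac{Z}{5}$ ($x{\left(Z \right)} = - \frac{0 - Z}{5} = - \frac{\left(-1\right) Z}{5} = \frac{Z}{5}$)
$a{\left(u,U \right)} = -3 + \frac{-2 + u}{4 + u}$
$E{\left(A \right)} = - \frac{20}{7}$ ($E{\left(A \right)} = \frac{2 \left(-7 - 3\right)}{4 + 3} = \frac{2 \left(-7 - 3\right)}{7} = 2 \cdot \frac{1}{7} \left(-10\right) = - \frac{20}{7}$)
$181 \left(266 + E{\left(11 \right)}\right) = 181 \left(266 - \frac{20}{7}\right) = 181 \cdot \frac{1842}{7} = \frac{333402}{7}$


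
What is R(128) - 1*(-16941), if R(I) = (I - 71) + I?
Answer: 17126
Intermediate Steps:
R(I) = -71 + 2*I (R(I) = (-71 + I) + I = -71 + 2*I)
R(128) - 1*(-16941) = (-71 + 2*128) - 1*(-16941) = (-71 + 256) + 16941 = 185 + 16941 = 17126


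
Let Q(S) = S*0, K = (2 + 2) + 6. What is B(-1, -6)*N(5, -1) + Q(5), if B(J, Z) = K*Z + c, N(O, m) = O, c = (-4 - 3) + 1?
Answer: -330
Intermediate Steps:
K = 10 (K = 4 + 6 = 10)
c = -6 (c = -7 + 1 = -6)
Q(S) = 0
B(J, Z) = -6 + 10*Z (B(J, Z) = 10*Z - 6 = -6 + 10*Z)
B(-1, -6)*N(5, -1) + Q(5) = (-6 + 10*(-6))*5 + 0 = (-6 - 60)*5 + 0 = -66*5 + 0 = -330 + 0 = -330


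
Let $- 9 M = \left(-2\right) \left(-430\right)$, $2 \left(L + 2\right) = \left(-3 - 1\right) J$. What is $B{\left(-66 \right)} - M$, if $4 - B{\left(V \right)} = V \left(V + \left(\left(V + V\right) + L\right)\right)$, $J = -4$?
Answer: $- \frac{113152}{9} \approx -12572.0$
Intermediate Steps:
$L = 6$ ($L = -2 + \frac{\left(-3 - 1\right) \left(-4\right)}{2} = -2 + \frac{\left(-4\right) \left(-4\right)}{2} = -2 + \frac{1}{2} \cdot 16 = -2 + 8 = 6$)
$B{\left(V \right)} = 4 - V \left(6 + 3 V\right)$ ($B{\left(V \right)} = 4 - V \left(V + \left(\left(V + V\right) + 6\right)\right) = 4 - V \left(V + \left(2 V + 6\right)\right) = 4 - V \left(V + \left(6 + 2 V\right)\right) = 4 - V \left(6 + 3 V\right)$)
$M = - \frac{860}{9}$ ($M = - \frac{\left(-2\right) \left(-430\right)}{9} = \left(- \frac{1}{9}\right) 860 = - \frac{860}{9} \approx -95.556$)
$B{\left(-66 \right)} - M = \left(4 - -396 - 3 \left(-66\right)^{2}\right) - - \frac{860}{9} = \left(4 + 396 - 13068\right) + \frac{860}{9} = -12668 + \frac{860}{9} = - \frac{113152}{9}$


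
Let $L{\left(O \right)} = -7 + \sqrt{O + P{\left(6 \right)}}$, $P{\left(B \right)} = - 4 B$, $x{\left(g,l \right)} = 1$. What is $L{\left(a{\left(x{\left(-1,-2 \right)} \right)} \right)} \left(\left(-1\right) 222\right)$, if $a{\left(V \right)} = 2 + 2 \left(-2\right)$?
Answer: $1554 - 222 i \sqrt{26} \approx 1554.0 - 1132.0 i$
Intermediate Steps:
$a{\left(V \right)} = -2$ ($a{\left(V \right)} = 2 - 4 = -2$)
$L{\left(O \right)} = -7 + \sqrt{-24 + O}$ ($L{\left(O \right)} = -7 + \sqrt{O - 24} = -7 + \sqrt{-24 + O}$)
$L{\left(a{\left(x{\left(-1,-2 \right)} \right)} \right)} \left(\left(-1\right) 222\right) = \left(-7 + \sqrt{-24 - 2}\right) \left(\left(-1\right) 222\right) = \left(-7 + \sqrt{-26}\right) \left(-222\right) = \left(-7 + i \sqrt{26}\right) \left(-222\right) = 1554 - 222 i \sqrt{26}$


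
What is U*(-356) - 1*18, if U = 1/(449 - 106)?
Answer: -6530/343 ≈ -19.038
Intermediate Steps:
U = 1/343 ≈ 0.0029155
U*(-356) - 1*18 = (1/343)*(-356) - 1*18 = -356/343 - 18 = -6530/343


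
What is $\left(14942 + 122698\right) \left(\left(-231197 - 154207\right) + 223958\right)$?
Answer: $-22221427440$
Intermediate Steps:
$\left(14942 + 122698\right) \left(\left(-231197 - 154207\right) + 223958\right) = 137640 \left(\left(-231197 - 154207\right) + 223958\right) = 137640 \left(-385404 + 223958\right) = 137640 \left(-161446\right) = -22221427440$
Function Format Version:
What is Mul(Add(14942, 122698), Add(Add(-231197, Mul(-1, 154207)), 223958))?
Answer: -22221427440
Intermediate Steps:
Mul(Add(14942, 122698), Add(Add(-231197, Mul(-1, 154207)), 223958)) = Mul(137640, Add(Add(-231197, -154207), 223958)) = Mul(137640, Add(-385404, 223958)) = Mul(137640, -161446) = -22221427440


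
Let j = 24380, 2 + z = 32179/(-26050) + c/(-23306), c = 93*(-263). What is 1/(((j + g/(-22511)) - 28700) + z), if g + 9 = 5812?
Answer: -3416726896075/14768609274665891 ≈ -0.00023135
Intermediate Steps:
c = -24459
g = 5803 (g = -9 + 5812 = 5803)
z = -331762356/151780325 (z = -2 + (32179/(-26050) - 24459/(-23306)) = -2 + (32179*(-1/26050) - 24459*(-1/23306)) = -2 + (-32179/26050 + 24459/23306) = -2 - 28201706/151780325 = -331762356/151780325 ≈ -2.1858)
1/(((j + g/(-22511)) - 28700) + z) = 1/(((24380 + 5803/(-22511)) - 28700) - 331762356/151780325) = 1/(((24380 + 5803*(-1/22511)) - 28700) - 331762356/151780325) = 1/(((24380 - 5803/22511) - 28700) - 331762356/151780325) = 1/((548812377/22511 - 28700) - 331762356/151780325) = 1/(-97253323/22511 - 331762356/151780325) = 1/(-14768609274665891/3416726896075) = -3416726896075/14768609274665891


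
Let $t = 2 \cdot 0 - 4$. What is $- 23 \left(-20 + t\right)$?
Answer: $552$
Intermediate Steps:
$t = -4$ ($t = 0 - 4 = -4$)
$- 23 \left(-20 + t\right) = - 23 \left(-20 - 4\right) = \left(-23\right) \left(-24\right) = 552$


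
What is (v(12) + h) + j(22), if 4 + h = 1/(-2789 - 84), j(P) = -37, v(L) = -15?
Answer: -160889/2873 ≈ -56.000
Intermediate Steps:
h = -11493/2873 (h = -4 + 1/(-2789 - 84) = -4 + 1/(-2873) = -4 - 1/2873 = -11493/2873 ≈ -4.0004)
(v(12) + h) + j(22) = (-15 - 11493/2873) - 37 = -54588/2873 - 37 = -160889/2873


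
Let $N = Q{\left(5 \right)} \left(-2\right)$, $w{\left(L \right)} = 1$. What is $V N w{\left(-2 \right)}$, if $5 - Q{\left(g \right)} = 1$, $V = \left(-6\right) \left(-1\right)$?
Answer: $-48$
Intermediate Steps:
$V = 6$
$Q{\left(g \right)} = 4$ ($Q{\left(g \right)} = 5 - 1 = 4$)
$N = -8$ ($N = 4 \left(-2\right) = -8$)
$V N w{\left(-2 \right)} = 6 \left(-8\right) 1 = \left(-48\right) 1 = -48$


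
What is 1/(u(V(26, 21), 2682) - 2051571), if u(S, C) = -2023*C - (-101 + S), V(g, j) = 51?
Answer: -1/7477207 ≈ -1.3374e-7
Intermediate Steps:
u(S, C) = 101 - S - 2023*C (u(S, C) = -2023*C + (101 - S) = 101 - S - 2023*C)
1/(u(V(26, 21), 2682) - 2051571) = 1/((101 - 1*51 - 2023*2682) - 2051571) = 1/((101 - 51 - 5425686) - 2051571) = 1/(-5425636 - 2051571) = 1/(-7477207) = -1/7477207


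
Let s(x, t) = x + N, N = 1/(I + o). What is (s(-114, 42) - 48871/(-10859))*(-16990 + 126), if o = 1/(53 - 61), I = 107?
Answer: 17143186100192/9284445 ≈ 1.8464e+6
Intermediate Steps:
o = -1/8 (o = 1/(-8) = -1/8 ≈ -0.12500)
N = 8/855 (N = 1/(107 - 1/8) = 1/(855/8) = 8/855 ≈ 0.0093567)
s(x, t) = 8/855 + x (s(x, t) = x + 8/855 = 8/855 + x)
(s(-114, 42) - 48871/(-10859))*(-16990 + 126) = ((8/855 - 114) - 48871/(-10859))*(-16990 + 126) = (-97462/855 - 48871*(-1/10859))*(-16864) = (-97462/855 + 48871/10859)*(-16864) = -1016555153/9284445*(-16864) = 17143186100192/9284445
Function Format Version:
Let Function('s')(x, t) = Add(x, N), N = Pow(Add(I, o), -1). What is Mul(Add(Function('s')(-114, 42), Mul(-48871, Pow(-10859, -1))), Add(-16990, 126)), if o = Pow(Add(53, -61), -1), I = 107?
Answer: Rational(17143186100192, 9284445) ≈ 1.8464e+6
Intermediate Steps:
o = Rational(-1, 8) (o = Pow(-8, -1) = Rational(-1, 8) ≈ -0.12500)
N = Rational(8, 855) (N = Pow(Add(107, Rational(-1, 8)), -1) = Pow(Rational(855, 8), -1) = Rational(8, 855) ≈ 0.0093567)
Function('s')(x, t) = Add(Rational(8, 855), x) (Function('s')(x, t) = Add(x, Rational(8, 855)) = Add(Rational(8, 855), x))
Mul(Add(Function('s')(-114, 42), Mul(-48871, Pow(-10859, -1))), Add(-16990, 126)) = Mul(Add(Add(Rational(8, 855), -114), Mul(-48871, Pow(-10859, -1))), Add(-16990, 126)) = Mul(Add(Rational(-97462, 855), Mul(-48871, Rational(-1, 10859))), -16864) = Mul(Add(Rational(-97462, 855), Rational(48871, 10859)), -16864) = Mul(Rational(-1016555153, 9284445), -16864) = Rational(17143186100192, 9284445)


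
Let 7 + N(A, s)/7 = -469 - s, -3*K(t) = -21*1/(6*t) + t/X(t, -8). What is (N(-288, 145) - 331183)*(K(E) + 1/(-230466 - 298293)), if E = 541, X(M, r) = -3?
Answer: -5769746291213515/286058619 ≈ -2.0170e+7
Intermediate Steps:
K(t) = t/9 + 7/(6*t) (K(t) = -(-21*1/(6*t) + t/(-3))/3 = -(-7/(2*t) + t*(-⅓))/3 = -(-7/(2*t) - t/3)/3 = t/9 + 7/(6*t))
N(A, s) = -3332 - 7*s (N(A, s) = -49 + 7*(-469 - s) = -49 + (-3283 - 7*s) = -3332 - 7*s)
(N(-288, 145) - 331183)*(K(E) + 1/(-230466 - 298293)) = ((-3332 - 7*145) - 331183)*(((⅑)*541 + (7/6)/541) + 1/(-230466 - 298293)) = ((-3332 - 1015) - 331183)*((541/9 + (7/6)*(1/541)) + 1/(-528759)) = (-4347 - 331183)*((541/9 + 7/3246) - 1/528759) = -335530*(585383/9738 - 1/528759) = -335530*34391835551/572117238 = -5769746291213515/286058619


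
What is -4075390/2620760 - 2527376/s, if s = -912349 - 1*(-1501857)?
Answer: -225653023347/38623974652 ≈ -5.8423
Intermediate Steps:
s = 589508 (s = -912349 + 1501857 = 589508)
-4075390/2620760 - 2527376/s = -4075390/2620760 - 2527376/589508 = -4075390*1/2620760 - 2527376*1/589508 = -407539/262076 - 631844/147377 = -225653023347/38623974652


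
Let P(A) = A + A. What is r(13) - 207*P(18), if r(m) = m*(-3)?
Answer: -7491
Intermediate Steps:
P(A) = 2*A
r(m) = -3*m
r(13) - 207*P(18) = -3*13 - 414*18 = -39 - 207*36 = -39 - 7452 = -7491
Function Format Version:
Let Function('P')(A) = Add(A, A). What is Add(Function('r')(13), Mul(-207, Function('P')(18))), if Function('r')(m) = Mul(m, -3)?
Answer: -7491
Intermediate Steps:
Function('P')(A) = Mul(2, A)
Function('r')(m) = Mul(-3, m)
Add(Function('r')(13), Mul(-207, Function('P')(18))) = Add(Mul(-3, 13), Mul(-207, Mul(2, 18))) = Add(-39, Mul(-207, 36)) = Add(-39, -7452) = -7491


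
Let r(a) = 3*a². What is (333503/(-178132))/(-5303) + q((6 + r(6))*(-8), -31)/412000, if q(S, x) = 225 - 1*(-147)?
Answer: 30550442657/24324325397000 ≈ 0.0012560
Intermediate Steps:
q(S, x) = 372 (q(S, x) = 225 + 147 = 372)
(333503/(-178132))/(-5303) + q((6 + r(6))*(-8), -31)/412000 = (333503/(-178132))/(-5303) + 372/412000 = (333503*(-1/178132))*(-1/5303) + 372*(1/412000) = -333503/178132*(-1/5303) + 93/103000 = 333503/944633996 + 93/103000 = 30550442657/24324325397000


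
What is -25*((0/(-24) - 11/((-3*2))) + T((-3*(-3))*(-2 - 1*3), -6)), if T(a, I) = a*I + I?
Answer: -39875/6 ≈ -6645.8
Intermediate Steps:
T(a, I) = I + I*a (T(a, I) = I*a + I = I + I*a)
-25*((0/(-24) - 11/((-3*2))) + T((-3*(-3))*(-2 - 1*3), -6)) = -25*((0/(-24) - 11/((-3*2))) - 6*(1 + (-3*(-3))*(-2 - 1*3))) = -25*((0*(-1/24) - 11/(-6)) - 6*(1 + 9*(-2 - 3))) = -25*((0 - 11*(-1/6)) - 6*(1 + 9*(-5))) = -25*((0 + 11/6) - 6*(1 - 45)) = -25*(11/6 - 6*(-44)) = -25*(11/6 + 264) = -25*1595/6 = -39875/6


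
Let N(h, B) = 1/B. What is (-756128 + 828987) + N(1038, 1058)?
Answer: 77084823/1058 ≈ 72859.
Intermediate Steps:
(-756128 + 828987) + N(1038, 1058) = (-756128 + 828987) + 1/1058 = 72859 + 1/1058 = 77084823/1058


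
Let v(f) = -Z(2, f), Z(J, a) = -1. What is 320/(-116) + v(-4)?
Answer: -51/29 ≈ -1.7586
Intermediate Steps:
v(f) = 1 (v(f) = -1*(-1) = 1)
320/(-116) + v(-4) = 320/(-116) + 1 = 320*(-1/116) + 1 = -80/29 + 1 = -51/29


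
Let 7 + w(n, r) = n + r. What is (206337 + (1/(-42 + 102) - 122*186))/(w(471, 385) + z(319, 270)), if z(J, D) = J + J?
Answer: 11018701/89220 ≈ 123.50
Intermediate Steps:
z(J, D) = 2*J
w(n, r) = -7 + n + r (w(n, r) = -7 + (n + r) = -7 + n + r)
(206337 + (1/(-42 + 102) - 122*186))/(w(471, 385) + z(319, 270)) = (206337 + (1/(-42 + 102) - 122*186))/((-7 + 471 + 385) + 2*319) = (206337 + (1/60 - 22692))/(849 + 638) = (206337 + (1/60 - 22692))/1487 = (206337 - 1361519/60)*(1/1487) = (11018701/60)*(1/1487) = 11018701/89220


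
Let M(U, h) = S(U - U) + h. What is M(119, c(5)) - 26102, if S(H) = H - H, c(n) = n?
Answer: -26097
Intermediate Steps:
S(H) = 0
M(U, h) = h (M(U, h) = 0 + h = h)
M(119, c(5)) - 26102 = 5 - 26102 = -26097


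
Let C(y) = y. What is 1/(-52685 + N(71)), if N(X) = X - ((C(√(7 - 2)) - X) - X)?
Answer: -52472/2753310779 + √5/2753310779 ≈ -1.9057e-5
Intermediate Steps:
N(X) = -√5 + 3*X (N(X) = X - ((√(7 - 2) - X) - X) = X - ((√5 - X) - X) = X - (√5 - 2*X) = X + (-√5 + 2*X) = -√5 + 3*X)
1/(-52685 + N(71)) = 1/(-52685 + (-√5 + 3*71)) = 1/(-52685 + (-√5 + 213)) = 1/(-52685 + (213 - √5)) = 1/(-52472 - √5)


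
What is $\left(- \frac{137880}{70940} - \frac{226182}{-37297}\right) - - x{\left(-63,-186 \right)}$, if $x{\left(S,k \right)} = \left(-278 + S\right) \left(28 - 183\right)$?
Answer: $\frac{6992863062481}{132292459} \approx 52859.0$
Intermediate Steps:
$x{\left(S,k \right)} = 43090 - 155 S$ ($x{\left(S,k \right)} = \left(-278 + S\right) \left(-155\right) = 43090 - 155 S$)
$\left(- \frac{137880}{70940} - \frac{226182}{-37297}\right) - - x{\left(-63,-186 \right)} = \left(- \frac{137880}{70940} - \frac{226182}{-37297}\right) - - (43090 - -9765) = \left(\left(-137880\right) \frac{1}{70940} - - \frac{226182}{37297}\right) - - (43090 + 9765) = \left(- \frac{6894}{3547} + \frac{226182}{37297}\right) - \left(-1\right) 52855 = \frac{545142036}{132292459} - -52855 = \frac{545142036}{132292459} + 52855 = \frac{6992863062481}{132292459}$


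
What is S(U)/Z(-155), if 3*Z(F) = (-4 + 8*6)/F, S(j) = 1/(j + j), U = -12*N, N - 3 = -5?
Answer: -155/704 ≈ -0.22017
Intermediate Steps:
N = -2 (N = 3 - 5 = -2)
U = 24 (U = -12*(-2) = 24)
S(j) = 1/(2*j)
Z(F) = 44/(3*F) (Z(F) = ((-4 + 8*6)/F)/3 = ((-4 + 48)/F)/3 = (44/F)/3 = 44/(3*F))
S(U)/Z(-155) = ((1/2)/24)/(((44/3)/(-155))) = ((1/2)*(1/24))/(((44/3)*(-1/155))) = 1/(48*(-44/465)) = (1/48)*(-465/44) = -155/704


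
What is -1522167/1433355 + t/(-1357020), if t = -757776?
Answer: -777340511/1543723335 ≈ -0.50355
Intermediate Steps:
-1522167/1433355 + t/(-1357020) = -1522167/1433355 - 757776/(-1357020) = -1522167*1/1433355 - 757776*(-1/1357020) = -507389/477785 + 63148/113085 = -777340511/1543723335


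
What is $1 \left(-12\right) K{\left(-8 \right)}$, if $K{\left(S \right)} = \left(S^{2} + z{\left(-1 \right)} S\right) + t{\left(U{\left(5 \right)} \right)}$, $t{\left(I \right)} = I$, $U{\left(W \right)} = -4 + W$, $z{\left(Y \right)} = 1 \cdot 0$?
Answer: $-780$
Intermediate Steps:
$z{\left(Y \right)} = 0$
$K{\left(S \right)} = 1 + S^{2}$ ($K{\left(S \right)} = \left(S^{2} + 0 S\right) + \left(-4 + 5\right) = \left(S^{2} + 0\right) + 1 = S^{2} + 1 = 1 + S^{2}$)
$1 \left(-12\right) K{\left(-8 \right)} = 1 \left(-12\right) \left(1 + \left(-8\right)^{2}\right) = - 12 \left(1 + 64\right) = \left(-12\right) 65 = -780$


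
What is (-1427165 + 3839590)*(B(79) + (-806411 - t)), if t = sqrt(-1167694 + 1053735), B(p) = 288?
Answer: -1944711278275 - 2412425*I*sqrt(113959) ≈ -1.9447e+12 - 8.1438e+8*I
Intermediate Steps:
t = I*sqrt(113959) (t = sqrt(-113959) = I*sqrt(113959) ≈ 337.58*I)
(-1427165 + 3839590)*(B(79) + (-806411 - t)) = (-1427165 + 3839590)*(288 + (-806411 - I*sqrt(113959))) = 2412425*(288 + (-806411 - I*sqrt(113959))) = 2412425*(-806123 - I*sqrt(113959)) = -1944711278275 - 2412425*I*sqrt(113959)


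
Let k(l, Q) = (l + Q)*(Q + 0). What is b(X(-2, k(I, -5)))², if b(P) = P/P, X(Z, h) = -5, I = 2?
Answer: 1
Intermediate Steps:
k(l, Q) = Q*(Q + l) (k(l, Q) = (Q + l)*Q = Q*(Q + l))
b(P) = 1
b(X(-2, k(I, -5)))² = 1² = 1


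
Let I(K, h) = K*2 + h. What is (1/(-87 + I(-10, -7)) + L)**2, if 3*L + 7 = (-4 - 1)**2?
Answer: 466489/12996 ≈ 35.895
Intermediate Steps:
I(K, h) = h + 2*K (I(K, h) = 2*K + h = h + 2*K)
L = 6 (L = -7/3 + (-4 - 1)**2/3 = -7/3 + (1/3)*(-5)**2 = -7/3 + (1/3)*25 = -7/3 + 25/3 = 6)
(1/(-87 + I(-10, -7)) + L)**2 = (1/(-87 + (-7 + 2*(-10))) + 6)**2 = (1/(-87 + (-7 - 20)) + 6)**2 = (1/(-87 - 27) + 6)**2 = (1/(-114) + 6)**2 = (-1/114 + 6)**2 = (683/114)**2 = 466489/12996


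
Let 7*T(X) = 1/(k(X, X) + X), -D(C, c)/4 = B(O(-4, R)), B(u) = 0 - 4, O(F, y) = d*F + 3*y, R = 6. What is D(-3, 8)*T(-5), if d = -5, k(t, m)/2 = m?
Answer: -16/105 ≈ -0.15238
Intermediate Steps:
k(t, m) = 2*m
O(F, y) = -5*F + 3*y
B(u) = -4
D(C, c) = 16 (D(C, c) = -4*(-4) = 16)
T(X) = 1/(21*X) (T(X) = 1/(7*(2*X + X)) = 1/(7*((3*X))) = (1/(3*X))/7 = 1/(21*X))
D(-3, 8)*T(-5) = 16*((1/21)/(-5)) = 16*((1/21)*(-1/5)) = 16*(-1/105) = -16/105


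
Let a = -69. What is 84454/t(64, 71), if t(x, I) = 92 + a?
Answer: 84454/23 ≈ 3671.9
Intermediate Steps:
t(x, I) = 23 (t(x, I) = 92 - 69 = 23)
84454/t(64, 71) = 84454/23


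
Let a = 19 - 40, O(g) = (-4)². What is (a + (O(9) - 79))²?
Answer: 7056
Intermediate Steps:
O(g) = 16
a = -21
(a + (O(9) - 79))² = (-21 + (16 - 79))² = (-21 - 63)² = (-84)² = 7056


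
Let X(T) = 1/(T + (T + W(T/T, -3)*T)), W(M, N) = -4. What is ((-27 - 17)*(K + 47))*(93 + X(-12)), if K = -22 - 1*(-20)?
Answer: -368445/2 ≈ -1.8422e+5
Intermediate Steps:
X(T) = -1/(2*T) (X(T) = 1/(T + (T - 4*T)) = 1/(T - 3*T) = 1/(-2*T) = -1/(2*T))
K = -2 (K = -22 + 20 = -2)
((-27 - 17)*(K + 47))*(93 + X(-12)) = ((-27 - 17)*(-2 + 47))*(93 - 1/2/(-12)) = (-44*45)*(93 - 1/2*(-1/12)) = -1980*(93 + 1/24) = -1980*2233/24 = -368445/2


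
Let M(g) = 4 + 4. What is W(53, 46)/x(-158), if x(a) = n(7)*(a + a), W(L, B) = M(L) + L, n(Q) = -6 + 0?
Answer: 61/1896 ≈ 0.032173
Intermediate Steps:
M(g) = 8
n(Q) = -6
W(L, B) = 8 + L
x(a) = -12*a (x(a) = -6*(a + a) = -12*a)
W(53, 46)/x(-158) = (8 + 53)/((-12*(-158))) = 61/1896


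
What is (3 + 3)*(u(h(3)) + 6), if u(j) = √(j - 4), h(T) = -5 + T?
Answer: 36 + 6*I*√6 ≈ 36.0 + 14.697*I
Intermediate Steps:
u(j) = √(-4 + j)
(3 + 3)*(u(h(3)) + 6) = (3 + 3)*(√(-4 + (-5 + 3)) + 6) = 6*(√(-4 - 2) + 6) = 6*(√(-6) + 6) = 6*(I*√6 + 6) = 6*(6 + I*√6) = 36 + 6*I*√6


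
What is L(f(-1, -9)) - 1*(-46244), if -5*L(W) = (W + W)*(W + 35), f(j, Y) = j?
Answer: 231288/5 ≈ 46258.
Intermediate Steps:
L(W) = -2*W*(35 + W)/5 (L(W) = -(W + W)*(W + 35)/5 = -2*W*(35 + W)/5)
L(f(-1, -9)) - 1*(-46244) = -2/5*(-1)*(35 - 1) - 1*(-46244) = -2/5*(-1)*34 + 46244 = 68/5 + 46244 = 231288/5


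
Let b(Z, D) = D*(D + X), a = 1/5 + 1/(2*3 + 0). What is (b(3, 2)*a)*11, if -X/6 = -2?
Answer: 1694/15 ≈ 112.93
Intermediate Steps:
X = 12 (X = -6*(-2) = 12)
a = 11/30 (a = 1*(1/5) + 1/(6 + 0) = 1/5 + 1/6 = 11/30 ≈ 0.36667)
b(Z, D) = D*(12 + D) (b(Z, D) = D*(D + 12) = D*(12 + D))
(b(3, 2)*a)*11 = ((2*(12 + 2))*(11/30))*11 = ((2*14)*(11/30))*11 = (28*(11/30))*11 = (154/15)*11 = 1694/15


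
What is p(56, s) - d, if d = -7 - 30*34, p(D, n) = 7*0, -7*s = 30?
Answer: 1027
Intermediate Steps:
s = -30/7 (s = -1/7*30 = -30/7 ≈ -4.2857)
p(D, n) = 0
d = -1027 (d = -7 - 1020 = -1027)
p(56, s) - d = 0 - 1*(-1027) = 0 + 1027 = 1027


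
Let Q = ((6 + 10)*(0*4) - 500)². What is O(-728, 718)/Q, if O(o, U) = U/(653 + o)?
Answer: -359/9375000 ≈ -3.8293e-5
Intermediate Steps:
O(o, U) = U/(653 + o)
Q = 250000 (Q = (16*0 - 500)² = (0 - 500)² = (-500)² = 250000)
O(-728, 718)/Q = (718/(653 - 728))/250000 = (718/(-75))*(1/250000) = (718*(-1/75))*(1/250000) = -718/75*1/250000 = -359/9375000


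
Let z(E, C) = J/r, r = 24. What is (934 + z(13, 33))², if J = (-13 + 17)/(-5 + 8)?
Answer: 282676969/324 ≈ 8.7246e+5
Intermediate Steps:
J = 4/3 ≈ 1.3333
z(E, C) = 1/18 (z(E, C) = (4/3)/24 = (4/3)*(1/24) = 1/18)
(934 + z(13, 33))² = (934 + 1/18)² = (16813/18)² = 282676969/324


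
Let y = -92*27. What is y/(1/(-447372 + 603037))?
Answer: -386671860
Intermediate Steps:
y = -2484
y/(1/(-447372 + 603037)) = -2484/(1/(-447372 + 603037)) = -2484/(1/155665) = -2484/1/155665 = -2484*155665 = -386671860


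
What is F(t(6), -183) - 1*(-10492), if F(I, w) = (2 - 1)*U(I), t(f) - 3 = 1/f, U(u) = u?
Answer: 62971/6 ≈ 10495.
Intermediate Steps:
t(f) = 3 + 1/f
F(I, w) = I (F(I, w) = (2 - 1)*I = 1*I = I)
F(t(6), -183) - 1*(-10492) = (3 + 1/6) - 1*(-10492) = (3 + ⅙) + 10492 = 19/6 + 10492 = 62971/6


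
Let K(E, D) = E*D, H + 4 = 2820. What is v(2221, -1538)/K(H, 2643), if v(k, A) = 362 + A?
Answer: -49/310112 ≈ -0.00015801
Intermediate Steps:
H = 2816 (H = -4 + 2820 = 2816)
K(E, D) = D*E
v(2221, -1538)/K(H, 2643) = (362 - 1538)/((2643*2816)) = -1176/7442688 = -1176*1/7442688 = -49/310112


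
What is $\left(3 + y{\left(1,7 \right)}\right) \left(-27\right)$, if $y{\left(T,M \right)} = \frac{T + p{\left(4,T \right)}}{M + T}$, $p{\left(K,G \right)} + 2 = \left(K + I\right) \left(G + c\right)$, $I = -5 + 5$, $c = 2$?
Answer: $- \frac{945}{8} \approx -118.13$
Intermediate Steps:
$I = 0$
$p{\left(K,G \right)} = -2 + K \left(2 + G\right)$ ($p{\left(K,G \right)} = -2 + \left(K + 0\right) \left(G + 2\right) = -2 + K \left(2 + G\right)$)
$y{\left(T,M \right)} = \frac{6 + 5 T}{M + T}$ ($y{\left(T,M \right)} = \frac{T + \left(-2 + 2 \cdot 4 + T 4\right)}{M + T} = \frac{T + \left(-2 + 8 + 4 T\right)}{M + T} = \frac{T + \left(6 + 4 T\right)}{M + T} = \frac{6 + 5 T}{M + T}$)
$\left(3 + y{\left(1,7 \right)}\right) \left(-27\right) = \left(3 + \frac{6 + 5 \cdot 1}{7 + 1}\right) \left(-27\right) = \left(3 + \frac{6 + 5}{8}\right) \left(-27\right) = \left(3 + \frac{1}{8} \cdot 11\right) \left(-27\right) = \left(3 + \frac{11}{8}\right) \left(-27\right) = \frac{35}{8} \left(-27\right) = - \frac{945}{8}$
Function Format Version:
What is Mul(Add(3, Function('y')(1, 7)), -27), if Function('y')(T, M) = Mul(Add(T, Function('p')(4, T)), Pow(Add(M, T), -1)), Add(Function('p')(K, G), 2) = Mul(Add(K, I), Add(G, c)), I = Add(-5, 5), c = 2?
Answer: Rational(-945, 8) ≈ -118.13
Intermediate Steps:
I = 0
Function('p')(K, G) = Add(-2, Mul(K, Add(2, G))) (Function('p')(K, G) = Add(-2, Mul(Add(K, 0), Add(G, 2))) = Add(-2, Mul(K, Add(2, G))))
Function('y')(T, M) = Mul(Pow(Add(M, T), -1), Add(6, Mul(5, T))) (Function('y')(T, M) = Mul(Add(T, Add(-2, Mul(2, 4), Mul(T, 4))), Pow(Add(M, T), -1)) = Mul(Add(T, Add(-2, 8, Mul(4, T))), Pow(Add(M, T), -1)) = Mul(Add(T, Add(6, Mul(4, T))), Pow(Add(M, T), -1)) = Mul(Add(6, Mul(5, T)), Pow(Add(M, T), -1)) = Mul(Pow(Add(M, T), -1), Add(6, Mul(5, T))))
Mul(Add(3, Function('y')(1, 7)), -27) = Mul(Add(3, Mul(Pow(Add(7, 1), -1), Add(6, Mul(5, 1)))), -27) = Mul(Add(3, Mul(Pow(8, -1), Add(6, 5))), -27) = Mul(Add(3, Mul(Rational(1, 8), 11)), -27) = Mul(Add(3, Rational(11, 8)), -27) = Mul(Rational(35, 8), -27) = Rational(-945, 8)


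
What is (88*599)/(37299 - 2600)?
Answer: 52712/34699 ≈ 1.5191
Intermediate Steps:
(88*599)/(37299 - 2600) = 52712/34699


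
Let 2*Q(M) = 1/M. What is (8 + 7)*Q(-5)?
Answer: -3/2 ≈ -1.5000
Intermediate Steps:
Q(M) = 1/(2*M)
(8 + 7)*Q(-5) = (8 + 7)*((½)/(-5)) = 15*((½)*(-⅕)) = 15*(-⅒) = -3/2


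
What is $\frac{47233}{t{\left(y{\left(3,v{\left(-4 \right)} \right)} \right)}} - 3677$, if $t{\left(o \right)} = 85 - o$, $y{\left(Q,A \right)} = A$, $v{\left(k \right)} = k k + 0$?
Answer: $- \frac{206480}{69} \approx -2992.5$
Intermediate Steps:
$v{\left(k \right)} = k^{2}$ ($v{\left(k \right)} = k^{2} + 0 = k^{2}$)
$\frac{47233}{t{\left(y{\left(3,v{\left(-4 \right)} \right)} \right)}} - 3677 = \frac{47233}{85 - \left(-4\right)^{2}} - 3677 = \frac{47233}{85 - 16} - 3677 = \frac{47233}{69} - 3677 = - \frac{206480}{69}$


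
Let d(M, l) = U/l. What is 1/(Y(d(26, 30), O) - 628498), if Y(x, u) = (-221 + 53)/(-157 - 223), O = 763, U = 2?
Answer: -95/59707268 ≈ -1.5911e-6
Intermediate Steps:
d(M, l) = 2/l
Y(x, u) = 42/95 (Y(x, u) = -168/(-380) = -168*(-1/380) = 42/95)
1/(Y(d(26, 30), O) - 628498) = 1/(42/95 - 628498) = 1/(-59707268/95) = -95/59707268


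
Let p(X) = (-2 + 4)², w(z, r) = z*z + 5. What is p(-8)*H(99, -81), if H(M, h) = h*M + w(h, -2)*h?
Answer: -2159460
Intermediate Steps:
w(z, r) = 5 + z² (w(z, r) = z² + 5 = 5 + z²)
H(M, h) = M*h + h*(5 + h²) (H(M, h) = h*M + (5 + h²)*h = M*h + h*(5 + h²))
p(X) = 4 (p(X) = 2² = 4)
p(-8)*H(99, -81) = 4*(-81*(5 + 99 + (-81)²)) = 4*(-81*(5 + 99 + 6561)) = 4*(-81*6665) = 4*(-539865) = -2159460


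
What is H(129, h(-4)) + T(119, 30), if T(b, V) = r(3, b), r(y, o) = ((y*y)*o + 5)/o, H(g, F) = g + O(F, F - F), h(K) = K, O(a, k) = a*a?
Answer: 18331/119 ≈ 154.04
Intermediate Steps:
O(a, k) = a²
H(g, F) = g + F²
r(y, o) = (5 + o*y²)/o (r(y, o) = (y²*o + 5)/o = (o*y² + 5)/o = (5 + o*y²)/o)
T(b, V) = 9 + 5/b (T(b, V) = 3² + 5/b = 9 + 5/b)
H(129, h(-4)) + T(119, 30) = (129 + (-4)²) + (9 + 5/119) = (129 + 16) + (9 + 5*(1/119)) = 145 + (9 + 5/119) = 145 + 1076/119 = 18331/119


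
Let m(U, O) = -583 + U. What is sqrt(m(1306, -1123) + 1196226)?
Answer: sqrt(1196949) ≈ 1094.1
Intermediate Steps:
sqrt(m(1306, -1123) + 1196226) = sqrt((-583 + 1306) + 1196226) = sqrt(723 + 1196226) = sqrt(1196949)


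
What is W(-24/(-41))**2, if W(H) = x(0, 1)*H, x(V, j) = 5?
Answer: 14400/1681 ≈ 8.5663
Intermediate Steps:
W(H) = 5*H
W(-24/(-41))**2 = (5*(-24/(-41)))**2 = (5*(-24*(-1/41)))**2 = (5*(24/41))**2 = (120/41)**2 = 14400/1681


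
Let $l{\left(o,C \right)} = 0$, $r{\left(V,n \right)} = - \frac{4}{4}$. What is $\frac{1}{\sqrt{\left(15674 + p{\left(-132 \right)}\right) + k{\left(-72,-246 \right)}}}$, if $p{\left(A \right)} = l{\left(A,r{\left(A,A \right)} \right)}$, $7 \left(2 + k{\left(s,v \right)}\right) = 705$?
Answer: $\frac{\sqrt{772863}}{110409} \approx 0.0079625$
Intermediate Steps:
$r{\left(V,n \right)} = -1$ ($r{\left(V,n \right)} = \left(-4\right) \frac{1}{4} = -1$)
$k{\left(s,v \right)} = \frac{691}{7}$ ($k{\left(s,v \right)} = -2 + \frac{1}{7} \cdot 705 = -2 + \frac{705}{7} = \frac{691}{7}$)
$p{\left(A \right)} = 0$
$\frac{1}{\sqrt{\left(15674 + p{\left(-132 \right)}\right) + k{\left(-72,-246 \right)}}} = \frac{1}{\sqrt{\left(15674 + 0\right) + \frac{691}{7}}} = \frac{1}{\sqrt{15674 + \frac{691}{7}}} = \frac{1}{\sqrt{\frac{110409}{7}}} = \frac{1}{\frac{1}{7} \sqrt{772863}} = \frac{\sqrt{772863}}{110409}$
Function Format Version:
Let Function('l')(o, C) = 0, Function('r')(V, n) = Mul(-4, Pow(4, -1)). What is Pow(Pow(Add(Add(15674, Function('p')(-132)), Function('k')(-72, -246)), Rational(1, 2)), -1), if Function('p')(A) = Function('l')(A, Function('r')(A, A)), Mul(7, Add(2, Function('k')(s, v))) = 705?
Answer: Mul(Rational(1, 110409), Pow(772863, Rational(1, 2))) ≈ 0.0079625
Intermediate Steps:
Function('r')(V, n) = -1 (Function('r')(V, n) = Mul(-4, Rational(1, 4)) = -1)
Function('k')(s, v) = Rational(691, 7) (Function('k')(s, v) = Add(-2, Mul(Rational(1, 7), 705)) = Add(-2, Rational(705, 7)) = Rational(691, 7))
Function('p')(A) = 0
Pow(Pow(Add(Add(15674, Function('p')(-132)), Function('k')(-72, -246)), Rational(1, 2)), -1) = Pow(Pow(Add(Add(15674, 0), Rational(691, 7)), Rational(1, 2)), -1) = Pow(Pow(Add(15674, Rational(691, 7)), Rational(1, 2)), -1) = Pow(Pow(Rational(110409, 7), Rational(1, 2)), -1) = Pow(Mul(Rational(1, 7), Pow(772863, Rational(1, 2))), -1) = Mul(Rational(1, 110409), Pow(772863, Rational(1, 2)))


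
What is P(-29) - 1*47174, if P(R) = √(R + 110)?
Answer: -47165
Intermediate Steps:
P(R) = √(110 + R)
P(-29) - 1*47174 = √(110 - 29) - 1*47174 = √81 - 47174 = 9 - 47174 = -47165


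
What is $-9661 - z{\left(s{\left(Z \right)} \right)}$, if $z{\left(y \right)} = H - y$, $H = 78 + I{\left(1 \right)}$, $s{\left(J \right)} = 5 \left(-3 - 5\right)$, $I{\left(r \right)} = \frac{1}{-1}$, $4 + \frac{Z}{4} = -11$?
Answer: $-9778$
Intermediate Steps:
$Z = -60$ ($Z = -16 + 4 \left(-11\right) = -16 - 44 = -60$)
$I{\left(r \right)} = -1$
$s{\left(J \right)} = -40$ ($s{\left(J \right)} = 5 \left(-8\right) = -40$)
$H = 77$ ($H = 78 - 1 = 77$)
$z{\left(y \right)} = 77 - y$
$-9661 - z{\left(s{\left(Z \right)} \right)} = -9661 - \left(77 - -40\right) = -9661 - \left(77 + 40\right) = -9661 - 117 = -9778$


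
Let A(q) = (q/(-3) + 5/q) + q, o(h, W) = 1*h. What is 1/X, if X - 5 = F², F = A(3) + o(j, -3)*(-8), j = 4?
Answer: 9/7270 ≈ 0.0012380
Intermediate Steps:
o(h, W) = h
A(q) = 5/q + 2*q/3 (A(q) = (q*(-⅓) + 5/q) + q = (-q/3 + 5/q) + q = (5/q - q/3) + q = 5/q + 2*q/3)
F = -85/3 (F = (5/3 + (⅔)*3) + 4*(-8) = (5*(⅓) + 2) - 32 = (5/3 + 2) - 32 = 11/3 - 32 = -85/3 ≈ -28.333)
X = 7270/9 (X = 5 + (-85/3)² = 5 + 7225/9 = 7270/9 ≈ 807.78)
1/X = 1/(7270/9) = 9/7270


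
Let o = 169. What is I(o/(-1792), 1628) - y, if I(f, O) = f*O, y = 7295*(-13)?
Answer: 42417297/448 ≈ 94682.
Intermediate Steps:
y = -94835
I(f, O) = O*f
I(o/(-1792), 1628) - y = 1628*(169/(-1792)) - 1*(-94835) = 1628*(169*(-1/1792)) + 94835 = 1628*(-169/1792) + 94835 = -68783/448 + 94835 = 42417297/448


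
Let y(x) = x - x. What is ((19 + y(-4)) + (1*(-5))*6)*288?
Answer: -3168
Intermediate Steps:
y(x) = 0
((19 + y(-4)) + (1*(-5))*6)*288 = ((19 + 0) + (1*(-5))*6)*288 = (19 - 5*6)*288 = (19 - 30)*288 = -11*288 = -3168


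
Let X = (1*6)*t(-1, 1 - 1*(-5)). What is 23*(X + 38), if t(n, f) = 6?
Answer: 1702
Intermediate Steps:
X = 36 (X = (1*6)*6 = 6*6 = 36)
23*(X + 38) = 23*(36 + 38) = 23*74 = 1702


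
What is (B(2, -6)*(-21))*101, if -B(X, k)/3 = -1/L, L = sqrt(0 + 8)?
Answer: -6363*sqrt(2)/4 ≈ -2249.7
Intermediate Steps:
L = 2*sqrt(2) (L = sqrt(8) = 2*sqrt(2) ≈ 2.8284)
B(X, k) = 3*sqrt(2)/4 (B(X, k) = -(-3)/(2*sqrt(2)) = -(-3)*sqrt(2)/4 = 3*sqrt(2)/4)
(B(2, -6)*(-21))*101 = ((3*sqrt(2)/4)*(-21))*101 = -63*sqrt(2)/4*101 = -6363*sqrt(2)/4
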